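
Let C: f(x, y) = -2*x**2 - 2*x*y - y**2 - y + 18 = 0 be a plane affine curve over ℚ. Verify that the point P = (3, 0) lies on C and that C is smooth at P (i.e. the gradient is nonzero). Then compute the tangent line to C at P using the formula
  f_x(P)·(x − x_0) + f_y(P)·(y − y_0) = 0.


Tangent line at P: -12*x - 7*y + 36 = 0.

Step 1: f(3, 0) = 0, so P lies on C.
Step 2: partial derivatives
  f_x(x, y) = -4*x - 2*y, f_y(x, y) = -2*x - 2*y - 1.
  f_x(P) = -12, f_y(P) = -7 (gradient nonzero, so P is smooth).
Step 3: tangent line at P: -12·(x − 3) + -7·(y − 0) = 0.
Expanding: -12*x - 7*y + 36 = 0.


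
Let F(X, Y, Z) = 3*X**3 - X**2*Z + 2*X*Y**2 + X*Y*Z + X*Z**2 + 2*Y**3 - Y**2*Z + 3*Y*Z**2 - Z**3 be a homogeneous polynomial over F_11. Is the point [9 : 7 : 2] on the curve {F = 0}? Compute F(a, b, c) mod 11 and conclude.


F(9,7,2) ≡ 4 (mod 11); P is NOT on the curve.

Evaluate F(9, 7, 2) term-by-term (mod 11).
  3*X**3 ↦ 3·729·1·1 = 2187
  -X**2*Z ↦ -1·81·1·2 = -162
  2*X*Y**2 ↦ 2·9·49·1 = 882
  X*Y*Z ↦ 1·9·7·2 = 126
  X*Z**2 ↦ 1·9·1·4 = 36
  2*Y**3 ↦ 2·1·343·1 = 686
  -Y**2*Z ↦ -1·1·49·2 = -98
  3*Y*Z**2 ↦ 3·1·7·4 = 84
  -Z**3 ↦ -1·1·1·8 = -8
Sum: F(9, 7, 2) = (2187) + (-162) + (882) + (126) + (36) + (686) + (-98) + (84) + (-8) = 3733.
Reducing mod 11: 3733 ≡ 4 (mod 11).
Since F(a, b, c) ≡ 4 ≠ 0 (mod 11), P does NOT lie on the curve.


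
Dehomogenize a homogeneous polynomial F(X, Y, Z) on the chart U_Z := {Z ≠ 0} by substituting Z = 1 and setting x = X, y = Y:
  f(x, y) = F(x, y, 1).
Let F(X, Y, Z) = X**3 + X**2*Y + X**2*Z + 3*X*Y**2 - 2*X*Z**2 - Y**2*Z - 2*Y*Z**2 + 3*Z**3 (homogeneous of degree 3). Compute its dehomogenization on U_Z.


f(x, y) = x**3 + x**2*y + x**2 + 3*x*y**2 - 2*x - y**2 - 2*y + 3

On U_Z we set Z = 1. Each monomial c·X^i·Y^j·Z^k in F becomes c·x^i·y^j·1^k = c·x^i·y^j.
Substituting Z = 1: F(X, Y, 1) = x**3 + x**2*y + x**2 + 3*x*y**2 - 2*x - y**2 - 2*y + 3.
Note: deg(f) ≤ deg(F) = 3; strict inequality happens when F is divisible by Z (lost terms).


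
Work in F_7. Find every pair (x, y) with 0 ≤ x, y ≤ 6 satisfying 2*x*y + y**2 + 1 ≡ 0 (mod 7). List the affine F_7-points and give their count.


Affine F_7-points: {(1, 6), (3, 3), (3, 5), (4, 2), (4, 4), (6, 1)}; count = 6.

For each of the 49 pairs (x, y) ∈ F_7², evaluate f(x, y) mod 7. Record the zeros.
  x = 0: [0↦1, 1↦2, 2↦5, 3↦3, 4↦3, 5↦5, 6↦2]  zeros at y ∈ ∅
  x = 1: [0↦1, 1↦4, 2↦2, 3↦2, 4↦4, 5↦1, 6↦0]  zeros at y ∈ {6}
  x = 2: [0↦1, 1↦6, 2↦6, 3↦1, 4↦5, 5↦4, 6↦5]  zeros at y ∈ ∅
  x = 3: [0↦1, 1↦1, 2↦3, 3↦0, 4↦6, 5↦0, 6↦3]  zeros at y ∈ {3, 5}
  x = 4: [0↦1, 1↦3, 2↦0, 3↦6, 4↦0, 5↦3, 6↦1]  zeros at y ∈ {2, 4}
  x = 5: [0↦1, 1↦5, 2↦4, 3↦5, 4↦1, 5↦6, 6↦6]  zeros at y ∈ ∅
  x = 6: [0↦1, 1↦0, 2↦1, 3↦4, 4↦2, 5↦2, 6↦4]  zeros at y ∈ {1}
Collecting zeros: affine points = {(1, 6), (3, 3), (3, 5), (4, 2), (4, 4), (6, 1)}.
Total count |C(F_7)_aff| = 6.


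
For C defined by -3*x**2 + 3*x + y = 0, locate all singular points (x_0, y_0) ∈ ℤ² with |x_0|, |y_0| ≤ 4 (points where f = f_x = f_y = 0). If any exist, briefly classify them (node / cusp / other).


No singular points in the scanned grid; C is smooth there.

Compute partial derivatives:
  f_x = 3 - 6*x.
  f_y = 1.
f_y = 1 is a nonzero constant, so f_y never vanishes: no point (x, y) can satisfy f = f_x = f_y = 0. In particular no (x, y) ∈ {−4, ..., 4}² is singular; the curve is smooth.


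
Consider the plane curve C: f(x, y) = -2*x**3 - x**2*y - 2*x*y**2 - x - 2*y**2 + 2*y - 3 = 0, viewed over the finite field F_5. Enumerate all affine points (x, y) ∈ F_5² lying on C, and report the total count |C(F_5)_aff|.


Affine F_5-points: {(0, 3), (1, 2), (2, 4), (3, 0), (3, 1), (4, 0)}; count = 6.

For each of the 25 pairs (x, y) ∈ F_5², evaluate f(x, y) mod 5. Record the zeros.
  x = 0: [0↦2, 1↦2, 2↦3, 3↦0, 4↦3]  zeros at y ∈ {3}
  x = 1: [0↦4, 1↦1, 2↦0, 3↦1, 4↦4]  zeros at y ∈ {2}
  x = 2: [0↦4, 1↦1, 2↦1, 3↦4, 4↦0]  zeros at y ∈ {4}
  x = 3: [0↦0, 1↦0, 2↦4, 3↦2, 4↦4]  zeros at y ∈ {0, 1}
  x = 4: [0↦0, 1↦1, 2↦2, 3↦3, 4↦4]  zeros at y ∈ {0}
Collecting zeros: affine points = {(0, 3), (1, 2), (2, 4), (3, 0), (3, 1), (4, 0)}.
Total count |C(F_5)_aff| = 6.


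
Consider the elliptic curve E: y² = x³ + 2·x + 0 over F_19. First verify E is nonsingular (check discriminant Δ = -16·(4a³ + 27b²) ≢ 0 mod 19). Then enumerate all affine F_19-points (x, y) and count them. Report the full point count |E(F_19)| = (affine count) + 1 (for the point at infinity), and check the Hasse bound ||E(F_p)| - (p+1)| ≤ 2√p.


Affine points = {(0, 0), (6, 0), (9, 5), (9, 14), (11, 2), (11, 17), (12, 2), (12, 17), (13, 0), (14, 6), (14, 13), (15, 2), (15, 17), (16, 9), (16, 10), (17, 8), (17, 11), (18, 4), (18, 15)}; affine count = 19; |E(F_19)| = 20.

Discriminant check: Δ ∝ 4a³ + 27b² = 4·2³ + 27·0² = 4·8 + 27·0 ≡ 13 (mod 19). Nonzero ⇒ E is nonsingular.
For each x ∈ F_19, compute rhs = x³ + 2·x + 0 mod 19, then count y ∈ F_19 with y² ≡ rhs.
  x = 0: rhs = 0, matching y values: 0 (1 points).
  x = 1: rhs = 3, matching y values: none (0 points).
  x = 2: rhs = 12, matching y values: none (0 points).
  x = 3: rhs = 14, matching y values: none (0 points).
  x = 4: rhs = 15, matching y values: none (0 points).
  x = 5: rhs = 2, matching y values: none (0 points).
  x = 6: rhs = 0, matching y values: 0 (1 points).
  x = 7: rhs = 15, matching y values: none (0 points).
  x = 8: rhs = 15, matching y values: none (0 points).
  x = 9: rhs = 6, matching y values: 5, 14 (2 points).
  x = 10: rhs = 13, matching y values: none (0 points).
  x = 11: rhs = 4, matching y values: 2, 17 (2 points).
  x = 12: rhs = 4, matching y values: 2, 17 (2 points).
  x = 13: rhs = 0, matching y values: 0 (1 points).
  x = 14: rhs = 17, matching y values: 6, 13 (2 points).
  x = 15: rhs = 4, matching y values: 2, 17 (2 points).
  x = 16: rhs = 5, matching y values: 9, 10 (2 points).
  x = 17: rhs = 7, matching y values: 8, 11 (2 points).
  x = 18: rhs = 16, matching y values: 4, 15 (2 points).
Total affine count: 19.
Full point count |E(F_19)| = 19 + 1 = 20.
Hasse bound: |20 − (19+1)| = |0| = 0 ≤ 2√19 ≈ 8.7178 ✓.


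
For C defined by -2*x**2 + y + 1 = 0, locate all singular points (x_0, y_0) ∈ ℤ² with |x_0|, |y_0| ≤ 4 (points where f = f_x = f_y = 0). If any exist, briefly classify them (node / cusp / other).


No singular points in the scanned grid; C is smooth there.

Compute partial derivatives:
  f_x = -4*x.
  f_y = 1.
f_y = 1 is a nonzero constant, so f_y never vanishes: no point (x, y) can satisfy f = f_x = f_y = 0. In particular no (x, y) ∈ {−4, ..., 4}² is singular; the curve is smooth.


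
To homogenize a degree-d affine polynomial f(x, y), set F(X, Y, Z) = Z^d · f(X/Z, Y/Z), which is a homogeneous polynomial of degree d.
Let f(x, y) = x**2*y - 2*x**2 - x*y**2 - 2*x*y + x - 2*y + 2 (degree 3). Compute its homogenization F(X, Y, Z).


F(X, Y, Z) = X**2*Y - 2*X**2*Z - X*Y**2 - 2*X*Y*Z + X*Z**2 - 2*Y*Z**2 + 2*Z**3

deg(f) = 3.
Substitute x = X/Z, y = Y/Z into f, then multiply by Z^3.
  monomial 1·x^2·y^1 ↦ 1·X^2·Y^1·Z^0.
  monomial -2·x^2·y^0 ↦ -2·X^2·Y^0·Z^1.
  monomial -1·x^1·y^2 ↦ -1·X^1·Y^2·Z^0.
  monomial -2·x^1·y^1 ↦ -2·X^1·Y^1·Z^1.
  monomial 1·x^1·y^0 ↦ 1·X^1·Y^0·Z^2.
  monomial -2·x^0·y^1 ↦ -2·X^0·Y^1·Z^2.
  monomial 2·x^0·y^0 ↦ 2·X^0·Y^0·Z^3.
Collecting: F(X, Y, Z) = X**2*Y - 2*X**2*Z - X*Y**2 - 2*X*Y*Z + X*Z**2 - 2*Y*Z**2 + 2*Z**3.


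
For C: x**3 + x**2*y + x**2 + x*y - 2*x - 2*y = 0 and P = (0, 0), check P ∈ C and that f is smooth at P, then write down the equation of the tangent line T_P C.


Tangent line at P: -2*x - 2*y = 0.

Step 1: f(0, 0) = 0, so P lies on C.
Step 2: partial derivatives
  f_x(x, y) = 3*x**2 + 2*x*y + 2*x + y - 2, f_y(x, y) = x**2 + x - 2.
  f_x(P) = -2, f_y(P) = -2 (gradient nonzero, so P is smooth).
Step 3: tangent line at P: -2·(x − 0) + -2·(y − 0) = 0.
Expanding: -2*x - 2*y = 0.


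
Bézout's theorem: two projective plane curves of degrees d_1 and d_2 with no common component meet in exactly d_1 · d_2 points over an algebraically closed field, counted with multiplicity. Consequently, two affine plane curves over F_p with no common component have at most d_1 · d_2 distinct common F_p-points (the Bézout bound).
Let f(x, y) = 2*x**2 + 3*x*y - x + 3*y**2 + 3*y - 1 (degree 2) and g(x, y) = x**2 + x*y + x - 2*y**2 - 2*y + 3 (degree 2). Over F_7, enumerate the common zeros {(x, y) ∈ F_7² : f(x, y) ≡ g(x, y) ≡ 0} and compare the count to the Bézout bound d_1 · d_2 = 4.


Common zeros: {(0, 3), (3, 3)}; count = 2; Bézout bound = 4.

deg(f) = 2, deg(g) = 2, so Bézout bound = 4.
Scan x ∈ F_7. For each x, list the y ∈ F_7 with f(x, y) ≡ 0 and those with g(x, y) ≡ 0 (mod 7); the common zeros in that column are the intersection.
  x = 0: f ≡ 0 at y ∈ {3}; g ≡ 0 at y ∈ {3}; common: {3}.
  x = 1: f ≡ 0 at y ∈ {0, 5}; g ≡ 0 at y ∈ ∅; common: ∅.
  x = 2: f ≡ 0 at y ∈ {2}; g ≡ 0 at y ∈ {1, 6}; common: ∅.
  x = 3: f ≡ 0 at y ∈ {0, 3}; g ≡ 0 at y ∈ {1, 3}; common: {3}.
  x = 4: f ≡ 0 at y ∈ ∅; g ≡ 0 at y ∈ ∅; common: ∅.
  x = 5: f ≡ 0 at y ∈ ∅; g ≡ 0 at y ∈ {6}; common: ∅.
  x = 6: f ≡ 0 at y ∈ {2, 5}; g ≡ 0 at y ∈ ∅; common: ∅.
Collecting: common zeros = {(0, 3), (3, 3)}, so the count is 2.
Comparison with the Bézout bound: 2 ≤ 4 = deg(f)·deg(g), as expected for curves with no common component (the affine F_7-count falls short of the bound because intersections may lie at infinity, over extension fields, or carry multiplicity).


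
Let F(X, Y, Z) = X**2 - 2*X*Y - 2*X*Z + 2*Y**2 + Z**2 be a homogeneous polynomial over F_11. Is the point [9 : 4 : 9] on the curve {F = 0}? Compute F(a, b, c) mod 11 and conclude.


F(9,4,9) ≡ 4 (mod 11); P is NOT on the curve.

Evaluate F(9, 4, 9) term-by-term (mod 11).
  X**2 ↦ 1·81·1·1 = 81
  -2*X*Y ↦ -2·9·4·1 = -72
  -2*X*Z ↦ -2·9·1·9 = -162
  2*Y**2 ↦ 2·1·16·1 = 32
  Z**2 ↦ 1·1·1·81 = 81
Sum: F(9, 4, 9) = (81) + (-72) + (-162) + (32) + (81) = -40.
Reducing mod 11: -40 ≡ 4 (mod 11).
Since F(a, b, c) ≡ 4 ≠ 0 (mod 11), P does NOT lie on the curve.


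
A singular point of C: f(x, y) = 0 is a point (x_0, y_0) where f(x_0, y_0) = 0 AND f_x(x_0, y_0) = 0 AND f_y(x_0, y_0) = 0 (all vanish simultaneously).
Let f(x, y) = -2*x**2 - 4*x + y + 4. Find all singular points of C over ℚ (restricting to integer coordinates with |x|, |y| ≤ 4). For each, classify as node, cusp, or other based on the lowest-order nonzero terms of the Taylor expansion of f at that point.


No singular points in the scanned grid; C is smooth there.

Compute partial derivatives:
  f_x = -4*x - 4.
  f_y = 1.
f_y = 1 is a nonzero constant, so f_y never vanishes: no point (x, y) can satisfy f = f_x = f_y = 0. In particular no (x, y) ∈ {−4, ..., 4}² is singular; the curve is smooth.


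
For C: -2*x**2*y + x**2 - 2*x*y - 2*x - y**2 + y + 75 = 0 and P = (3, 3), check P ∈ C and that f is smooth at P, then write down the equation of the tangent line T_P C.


Tangent line at P: -38*x - 29*y + 201 = 0.

Step 1: f(3, 3) = 0, so P lies on C.
Step 2: partial derivatives
  f_x(x, y) = -4*x*y + 2*x - 2*y - 2, f_y(x, y) = -2*x**2 - 2*x - 2*y + 1.
  f_x(P) = -38, f_y(P) = -29 (gradient nonzero, so P is smooth).
Step 3: tangent line at P: -38·(x − 3) + -29·(y − 3) = 0.
Expanding: -38*x - 29*y + 201 = 0.


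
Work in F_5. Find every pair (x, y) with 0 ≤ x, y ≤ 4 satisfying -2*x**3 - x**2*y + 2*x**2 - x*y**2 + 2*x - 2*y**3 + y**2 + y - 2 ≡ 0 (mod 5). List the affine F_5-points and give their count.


Affine F_5-points: {(0, 4), (1, 0), (4, 0), (4, 1)}; count = 4.

For each of the 25 pairs (x, y) ∈ F_5², evaluate f(x, y) mod 5. Record the zeros.
  x = 0: [0↦3, 1↦3, 2↦3, 3↦1, 4↦0]  zeros at y ∈ {4}
  x = 1: [0↦0, 1↦3, 2↦4, 3↦1, 4↦2]  zeros at y ∈ {0}
  x = 2: [0↦4, 1↦3, 2↦3, 3↦2, 4↦3]  zeros at y ∈ ∅
  x = 3: [0↦3, 1↦1, 2↦3, 3↦2, 4↦1]  zeros at y ∈ ∅
  x = 4: [0↦0, 1↦0, 2↦2, 3↦4, 4↦4]  zeros at y ∈ {0, 1}
Collecting zeros: affine points = {(0, 4), (1, 0), (4, 0), (4, 1)}.
Total count |C(F_5)_aff| = 4.


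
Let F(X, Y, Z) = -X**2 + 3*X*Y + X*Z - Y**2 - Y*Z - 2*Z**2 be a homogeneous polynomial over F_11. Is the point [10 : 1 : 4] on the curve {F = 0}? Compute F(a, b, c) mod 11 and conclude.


F(10,1,4) ≡ 10 (mod 11); P is NOT on the curve.

Evaluate F(10, 1, 4) term-by-term (mod 11).
  -X**2 ↦ -1·100·1·1 = -100
  3*X*Y ↦ 3·10·1·1 = 30
  X*Z ↦ 1·10·1·4 = 40
  -Y**2 ↦ -1·1·1·1 = -1
  -Y*Z ↦ -1·1·1·4 = -4
  -2*Z**2 ↦ -2·1·1·16 = -32
Sum: F(10, 1, 4) = (-100) + (30) + (40) + (-1) + (-4) + (-32) = -67.
Reducing mod 11: -67 ≡ 10 (mod 11).
Since F(a, b, c) ≡ 10 ≠ 0 (mod 11), P does NOT lie on the curve.


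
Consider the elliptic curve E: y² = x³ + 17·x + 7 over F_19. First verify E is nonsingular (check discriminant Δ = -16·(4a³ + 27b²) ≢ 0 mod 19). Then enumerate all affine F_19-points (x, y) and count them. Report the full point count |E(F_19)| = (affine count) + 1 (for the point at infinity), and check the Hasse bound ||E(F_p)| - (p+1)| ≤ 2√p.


Affine points = {(0, 8), (0, 11), (1, 5), (1, 14), (2, 7), (2, 12), (3, 3), (3, 16), (4, 5), (4, 14), (8, 3), (8, 16), (11, 9), (11, 10), (12, 1), (12, 18), (14, 5), (14, 14), (16, 9), (16, 10)}; affine count = 20; |E(F_19)| = 21.

Discriminant check: Δ ∝ 4a³ + 27b² = 4·17³ + 27·7² = 4·4913 + 27·49 ≡ 18 (mod 19). Nonzero ⇒ E is nonsingular.
For each x ∈ F_19, compute rhs = x³ + 17·x + 7 mod 19, then count y ∈ F_19 with y² ≡ rhs.
  x = 0: rhs = 7, matching y values: 8, 11 (2 points).
  x = 1: rhs = 6, matching y values: 5, 14 (2 points).
  x = 2: rhs = 11, matching y values: 7, 12 (2 points).
  x = 3: rhs = 9, matching y values: 3, 16 (2 points).
  x = 4: rhs = 6, matching y values: 5, 14 (2 points).
  x = 5: rhs = 8, matching y values: none (0 points).
  x = 6: rhs = 2, matching y values: none (0 points).
  x = 7: rhs = 13, matching y values: none (0 points).
  x = 8: rhs = 9, matching y values: 3, 16 (2 points).
  x = 9: rhs = 15, matching y values: none (0 points).
  x = 10: rhs = 18, matching y values: none (0 points).
  x = 11: rhs = 5, matching y values: 9, 10 (2 points).
  x = 12: rhs = 1, matching y values: 1, 18 (2 points).
  x = 13: rhs = 12, matching y values: none (0 points).
  x = 14: rhs = 6, matching y values: 5, 14 (2 points).
  x = 15: rhs = 8, matching y values: none (0 points).
  x = 16: rhs = 5, matching y values: 9, 10 (2 points).
  x = 17: rhs = 3, matching y values: none (0 points).
  x = 18: rhs = 8, matching y values: none (0 points).
Total affine count: 20.
Full point count |E(F_19)| = 20 + 1 = 21.
Hasse bound: |21 − (19+1)| = |1| = 1 ≤ 2√19 ≈ 8.7178 ✓.


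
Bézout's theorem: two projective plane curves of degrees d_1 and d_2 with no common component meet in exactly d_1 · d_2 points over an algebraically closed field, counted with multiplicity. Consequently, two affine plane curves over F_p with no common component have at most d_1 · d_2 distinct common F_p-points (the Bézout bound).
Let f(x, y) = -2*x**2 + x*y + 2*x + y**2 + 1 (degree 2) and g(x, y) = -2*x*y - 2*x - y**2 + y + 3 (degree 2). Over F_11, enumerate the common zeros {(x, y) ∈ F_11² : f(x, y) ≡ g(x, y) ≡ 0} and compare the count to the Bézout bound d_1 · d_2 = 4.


Common zeros: {(5, 5)}; count = 1; Bézout bound = 4.

deg(f) = 2, deg(g) = 2, so Bézout bound = 4.
Scan x ∈ F_11. For each x, list the y ∈ F_11 with f(x, y) ≡ 0 and those with g(x, y) ≡ 0 (mod 11); the common zeros in that column are the intersection.
  x = 0: f ≡ 0 at y ∈ ∅; g ≡ 0 at y ∈ ∅; common: ∅.
  x = 1: f ≡ 0 at y ∈ ∅; g ≡ 0 at y ∈ {3, 7}; common: ∅.
  x = 2: f ≡ 0 at y ∈ {1, 8}; g ≡ 0 at y ∈ {2, 6}; common: ∅.
  x = 3: f ≡ 0 at y ∈ {0, 8}; g ≡ 0 at y ∈ ∅; common: ∅.
  x = 4: f ≡ 0 at y ∈ {2, 5}; g ≡ 0 at y ∈ ∅; common: ∅.
  x = 5: f ≡ 0 at y ∈ {1, 5}; g ≡ 0 at y ∈ {5, 8}; common: {5}.
  x = 6: f ≡ 0 at y ∈ ∅; g ≡ 0 at y ∈ ∅; common: ∅.
  x = 7: f ≡ 0 at y ∈ ∅; g ≡ 0 at y ∈ {0, 9}; common: ∅.
  x = 8: f ≡ 0 at y ∈ ∅; g ≡ 0 at y ∈ ∅; common: ∅.
  x = 9: f ≡ 0 at y ∈ {0, 2}; g ≡ 0 at y ∈ {1, 4}; common: ∅.
  x = 10: f ≡ 0 at y ∈ ∅; g ≡ 0 at y ∈ ∅; common: ∅.
Collecting: common zeros = {(5, 5)}, so the count is 1.
Comparison with the Bézout bound: 1 ≤ 4 = deg(f)·deg(g), as expected for curves with no common component (the affine F_11-count falls short of the bound because intersections may lie at infinity, over extension fields, or carry multiplicity).


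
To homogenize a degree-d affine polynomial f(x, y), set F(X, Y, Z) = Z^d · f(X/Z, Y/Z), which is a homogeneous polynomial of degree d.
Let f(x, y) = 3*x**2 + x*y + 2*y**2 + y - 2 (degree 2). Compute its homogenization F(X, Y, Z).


F(X, Y, Z) = 3*X**2 + X*Y + 2*Y**2 + Y*Z - 2*Z**2

deg(f) = 2.
Substitute x = X/Z, y = Y/Z into f, then multiply by Z^2.
  monomial 3·x^2·y^0 ↦ 3·X^2·Y^0·Z^0.
  monomial 1·x^1·y^1 ↦ 1·X^1·Y^1·Z^0.
  monomial 2·x^0·y^2 ↦ 2·X^0·Y^2·Z^0.
  monomial 1·x^0·y^1 ↦ 1·X^0·Y^1·Z^1.
  monomial -2·x^0·y^0 ↦ -2·X^0·Y^0·Z^2.
Collecting: F(X, Y, Z) = 3*X**2 + X*Y + 2*Y**2 + Y*Z - 2*Z**2.


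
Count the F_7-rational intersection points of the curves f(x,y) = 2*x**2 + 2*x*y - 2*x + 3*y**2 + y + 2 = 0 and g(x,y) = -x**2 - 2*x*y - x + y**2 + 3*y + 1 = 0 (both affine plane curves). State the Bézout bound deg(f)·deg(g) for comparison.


Common zeros: {(5, 1)}; count = 1; Bézout bound = 4.

deg(f) = 2, deg(g) = 2, so Bézout bound = 4.
Scan x ∈ F_7. For each x, list the y ∈ F_7 with f(x, y) ≡ 0 and those with g(x, y) ≡ 0 (mod 7); the common zeros in that column are the intersection.
  x = 0: f ≡ 0 at y ∈ ∅; g ≡ 0 at y ∈ ∅; common: ∅.
  x = 1: f ≡ 0 at y ∈ ∅; g ≡ 0 at y ∈ ∅; common: ∅.
  x = 2: f ≡ 0 at y ∈ {1, 2}; g ≡ 0 at y ∈ {4}; common: ∅.
  x = 3: f ≡ 0 at y ∈ {0}; g ≡ 0 at y ∈ {4, 6}; common: ∅.
  x = 4: f ≡ 0 at y ∈ {2}; g ≡ 0 at y ∈ ∅; common: ∅.
  x = 5: f ≡ 0 at y ∈ {0, 1}; g ≡ 0 at y ∈ {1, 6}; common: {1}.
  x = 6: f ≡ 0 at y ∈ ∅; g ≡ 0 at y ∈ {1}; common: ∅.
Collecting: common zeros = {(5, 1)}, so the count is 1.
Comparison with the Bézout bound: 1 ≤ 4 = deg(f)·deg(g), as expected for curves with no common component (the affine F_7-count falls short of the bound because intersections may lie at infinity, over extension fields, or carry multiplicity).


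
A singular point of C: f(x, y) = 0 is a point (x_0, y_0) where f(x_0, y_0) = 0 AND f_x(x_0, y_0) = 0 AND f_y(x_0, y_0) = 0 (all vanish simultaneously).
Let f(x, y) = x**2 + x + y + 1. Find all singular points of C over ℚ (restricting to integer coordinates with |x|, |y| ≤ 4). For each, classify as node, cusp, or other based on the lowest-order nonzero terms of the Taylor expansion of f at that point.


No singular points in the scanned grid; C is smooth there.

Compute partial derivatives:
  f_x = 2*x + 1.
  f_y = 1.
f_y = 1 is a nonzero constant, so f_y never vanishes: no point (x, y) can satisfy f = f_x = f_y = 0. In particular no (x, y) ∈ {−4, ..., 4}² is singular; the curve is smooth.


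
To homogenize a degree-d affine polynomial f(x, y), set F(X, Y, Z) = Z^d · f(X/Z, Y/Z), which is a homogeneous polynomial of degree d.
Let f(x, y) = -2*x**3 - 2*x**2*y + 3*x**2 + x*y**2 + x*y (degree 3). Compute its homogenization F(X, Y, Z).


F(X, Y, Z) = -2*X**3 - 2*X**2*Y + 3*X**2*Z + X*Y**2 + X*Y*Z

deg(f) = 3.
Substitute x = X/Z, y = Y/Z into f, then multiply by Z^3.
  monomial -2·x^3·y^0 ↦ -2·X^3·Y^0·Z^0.
  monomial -2·x^2·y^1 ↦ -2·X^2·Y^1·Z^0.
  monomial 3·x^2·y^0 ↦ 3·X^2·Y^0·Z^1.
  monomial 1·x^1·y^2 ↦ 1·X^1·Y^2·Z^0.
  monomial 1·x^1·y^1 ↦ 1·X^1·Y^1·Z^1.
Collecting: F(X, Y, Z) = -2*X**3 - 2*X**2*Y + 3*X**2*Z + X*Y**2 + X*Y*Z.


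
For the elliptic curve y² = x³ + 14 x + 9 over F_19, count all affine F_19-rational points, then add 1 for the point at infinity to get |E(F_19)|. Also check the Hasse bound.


Affine points = {(0, 3), (0, 16), (1, 9), (1, 10), (2, 8), (2, 11), (6, 9), (6, 10), (8, 5), (8, 14), (9, 3), (9, 16), (10, 3), (10, 16), (12, 9), (12, 10), (14, 2), (14, 17), (16, 4), (16, 15), (17, 7), (17, 12)}; affine count = 22; |E(F_19)| = 23.

Discriminant check: Δ ∝ 4a³ + 27b² = 4·14³ + 27·9² = 4·2744 + 27·81 ≡ 15 (mod 19). Nonzero ⇒ E is nonsingular.
For each x ∈ F_19, compute rhs = x³ + 14·x + 9 mod 19, then count y ∈ F_19 with y² ≡ rhs.
  x = 0: rhs = 9, matching y values: 3, 16 (2 points).
  x = 1: rhs = 5, matching y values: 9, 10 (2 points).
  x = 2: rhs = 7, matching y values: 8, 11 (2 points).
  x = 3: rhs = 2, matching y values: none (0 points).
  x = 4: rhs = 15, matching y values: none (0 points).
  x = 5: rhs = 14, matching y values: none (0 points).
  x = 6: rhs = 5, matching y values: 9, 10 (2 points).
  x = 7: rhs = 13, matching y values: none (0 points).
  x = 8: rhs = 6, matching y values: 5, 14 (2 points).
  x = 9: rhs = 9, matching y values: 3, 16 (2 points).
  x = 10: rhs = 9, matching y values: 3, 16 (2 points).
  x = 11: rhs = 12, matching y values: none (0 points).
  x = 12: rhs = 5, matching y values: 9, 10 (2 points).
  x = 13: rhs = 13, matching y values: none (0 points).
  x = 14: rhs = 4, matching y values: 2, 17 (2 points).
  x = 15: rhs = 3, matching y values: none (0 points).
  x = 16: rhs = 16, matching y values: 4, 15 (2 points).
  x = 17: rhs = 11, matching y values: 7, 12 (2 points).
  x = 18: rhs = 13, matching y values: none (0 points).
Total affine count: 22.
Full point count |E(F_19)| = 22 + 1 = 23.
Hasse bound: |23 − (19+1)| = |3| = 3 ≤ 2√19 ≈ 8.7178 ✓.


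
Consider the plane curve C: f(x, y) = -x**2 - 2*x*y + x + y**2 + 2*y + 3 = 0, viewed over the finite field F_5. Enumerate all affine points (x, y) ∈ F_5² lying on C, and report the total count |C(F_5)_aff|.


Affine F_5-points: {(2, 1)}; count = 1.

For each of the 25 pairs (x, y) ∈ F_5², evaluate f(x, y) mod 5. Record the zeros.
  x = 0: [0↦3, 1↦1, 2↦1, 3↦3, 4↦2]  zeros at y ∈ ∅
  x = 1: [0↦3, 1↦4, 2↦2, 3↦2, 4↦4]  zeros at y ∈ ∅
  x = 2: [0↦1, 1↦0, 2↦1, 3↦4, 4↦4]  zeros at y ∈ {1}
  x = 3: [0↦2, 1↦4, 2↦3, 3↦4, 4↦2]  zeros at y ∈ ∅
  x = 4: [0↦1, 1↦1, 2↦3, 3↦2, 4↦3]  zeros at y ∈ ∅
Collecting zeros: affine points = {(2, 1)}.
Total count |C(F_5)_aff| = 1.


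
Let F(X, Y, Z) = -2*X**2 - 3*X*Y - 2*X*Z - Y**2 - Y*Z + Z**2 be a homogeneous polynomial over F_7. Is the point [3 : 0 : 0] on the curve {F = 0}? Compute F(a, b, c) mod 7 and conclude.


F(3,0,0) ≡ 3 (mod 7); P is NOT on the curve.

Evaluate F(3, 0, 0) term-by-term (mod 7).
  -2*X**2 ↦ -2·9·1·1 = -18
  -3*X*Y ↦ -3·3·0·1 = 0
  -2*X*Z ↦ -2·3·1·0 = 0
  -Y**2 ↦ -1·1·0·1 = 0
  -Y*Z ↦ -1·1·0·0 = 0
  Z**2 ↦ 1·1·1·0 = 0
Sum: F(3, 0, 0) = (-18) + (0) + (0) + (0) + (0) + (0) = -18.
Reducing mod 7: -18 ≡ 3 (mod 7).
Since F(a, b, c) ≡ 3 ≠ 0 (mod 7), P does NOT lie on the curve.


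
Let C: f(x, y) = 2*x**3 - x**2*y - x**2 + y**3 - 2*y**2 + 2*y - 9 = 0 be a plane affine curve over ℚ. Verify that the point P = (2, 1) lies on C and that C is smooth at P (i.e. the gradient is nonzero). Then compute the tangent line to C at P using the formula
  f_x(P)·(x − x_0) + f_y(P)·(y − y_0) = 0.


Tangent line at P: 16*x - 3*y - 29 = 0.

Step 1: f(2, 1) = 0, so P lies on C.
Step 2: partial derivatives
  f_x(x, y) = 6*x**2 - 2*x*y - 2*x, f_y(x, y) = -x**2 + 3*y**2 - 4*y + 2.
  f_x(P) = 16, f_y(P) = -3 (gradient nonzero, so P is smooth).
Step 3: tangent line at P: 16·(x − 2) + -3·(y − 1) = 0.
Expanding: 16*x - 3*y - 29 = 0.


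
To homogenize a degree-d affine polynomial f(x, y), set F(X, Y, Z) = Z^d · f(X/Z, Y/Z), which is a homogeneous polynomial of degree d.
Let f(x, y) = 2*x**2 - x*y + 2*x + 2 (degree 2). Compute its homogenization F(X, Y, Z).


F(X, Y, Z) = 2*X**2 - X*Y + 2*X*Z + 2*Z**2

deg(f) = 2.
Substitute x = X/Z, y = Y/Z into f, then multiply by Z^2.
  monomial 2·x^2·y^0 ↦ 2·X^2·Y^0·Z^0.
  monomial -1·x^1·y^1 ↦ -1·X^1·Y^1·Z^0.
  monomial 2·x^1·y^0 ↦ 2·X^1·Y^0·Z^1.
  monomial 2·x^0·y^0 ↦ 2·X^0·Y^0·Z^2.
Collecting: F(X, Y, Z) = 2*X**2 - X*Y + 2*X*Z + 2*Z**2.


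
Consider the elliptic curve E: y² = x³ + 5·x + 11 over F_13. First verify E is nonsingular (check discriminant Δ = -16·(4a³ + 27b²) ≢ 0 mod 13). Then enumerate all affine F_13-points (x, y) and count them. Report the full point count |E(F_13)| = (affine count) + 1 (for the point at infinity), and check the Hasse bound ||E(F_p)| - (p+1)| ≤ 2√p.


Affine points = {(1, 2), (1, 11), (2, 4), (2, 9), (3, 1), (3, 12), (4, 2), (4, 11), (6, 6), (6, 7), (7, 5), (7, 8), (8, 2), (8, 11)}; affine count = 14; |E(F_13)| = 15.

Discriminant check: Δ ∝ 4a³ + 27b² = 4·5³ + 27·11² = 4·125 + 27·121 ≡ 10 (mod 13). Nonzero ⇒ E is nonsingular.
For each x ∈ F_13, compute rhs = x³ + 5·x + 11 mod 13, then count y ∈ F_13 with y² ≡ rhs.
  x = 0: rhs = 11, matching y values: none (0 points).
  x = 1: rhs = 4, matching y values: 2, 11 (2 points).
  x = 2: rhs = 3, matching y values: 4, 9 (2 points).
  x = 3: rhs = 1, matching y values: 1, 12 (2 points).
  x = 4: rhs = 4, matching y values: 2, 11 (2 points).
  x = 5: rhs = 5, matching y values: none (0 points).
  x = 6: rhs = 10, matching y values: 6, 7 (2 points).
  x = 7: rhs = 12, matching y values: 5, 8 (2 points).
  x = 8: rhs = 4, matching y values: 2, 11 (2 points).
  x = 9: rhs = 5, matching y values: none (0 points).
  x = 10: rhs = 8, matching y values: none (0 points).
  x = 11: rhs = 6, matching y values: none (0 points).
  x = 12: rhs = 5, matching y values: none (0 points).
Total affine count: 14.
Full point count |E(F_13)| = 14 + 1 = 15.
Hasse bound: |15 − (13+1)| = |1| = 1 ≤ 2√13 ≈ 7.2111 ✓.


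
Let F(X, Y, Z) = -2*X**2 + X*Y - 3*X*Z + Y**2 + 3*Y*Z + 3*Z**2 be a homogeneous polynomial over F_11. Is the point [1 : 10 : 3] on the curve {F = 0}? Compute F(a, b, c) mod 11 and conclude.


F(1,10,3) ≡ 7 (mod 11); P is NOT on the curve.

Evaluate F(1, 10, 3) term-by-term (mod 11).
  -2*X**2 ↦ -2·1·1·1 = -2
  X*Y ↦ 1·1·10·1 = 10
  -3*X*Z ↦ -3·1·1·3 = -9
  Y**2 ↦ 1·1·100·1 = 100
  3*Y*Z ↦ 3·1·10·3 = 90
  3*Z**2 ↦ 3·1·1·9 = 27
Sum: F(1, 10, 3) = (-2) + (10) + (-9) + (100) + (90) + (27) = 216.
Reducing mod 11: 216 ≡ 7 (mod 11).
Since F(a, b, c) ≡ 7 ≠ 0 (mod 11), P does NOT lie on the curve.


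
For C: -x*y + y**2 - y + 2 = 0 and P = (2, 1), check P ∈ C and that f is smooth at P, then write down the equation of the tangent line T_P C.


Tangent line at P: -x - y + 3 = 0.

Step 1: f(2, 1) = 0, so P lies on C.
Step 2: partial derivatives
  f_x(x, y) = -y, f_y(x, y) = -x + 2*y - 1.
  f_x(P) = -1, f_y(P) = -1 (gradient nonzero, so P is smooth).
Step 3: tangent line at P: -1·(x − 2) + -1·(y − 1) = 0.
Expanding: -x - y + 3 = 0.


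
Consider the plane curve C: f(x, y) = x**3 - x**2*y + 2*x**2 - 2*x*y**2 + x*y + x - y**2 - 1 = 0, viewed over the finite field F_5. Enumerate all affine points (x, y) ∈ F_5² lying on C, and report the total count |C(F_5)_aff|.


Affine F_5-points: {(0, 2), (0, 3), (1, 1), (1, 4), (2, 1)}; count = 5.

For each of the 25 pairs (x, y) ∈ F_5², evaluate f(x, y) mod 5. Record the zeros.
  x = 0: [0↦4, 1↦3, 2↦0, 3↦0, 4↦3]  zeros at y ∈ {2, 3}
  x = 1: [0↦3, 1↦0, 2↦1, 3↦1, 4↦0]  zeros at y ∈ {1, 4}
  x = 2: [0↦2, 1↦0, 2↦3, 3↦1, 4↦4]  zeros at y ∈ {1}
  x = 3: [0↦2, 1↦4, 2↦2, 3↦1, 4↦1]  zeros at y ∈ ∅
  x = 4: [0↦4, 1↦3, 2↦4, 3↦2, 4↦2]  zeros at y ∈ ∅
Collecting zeros: affine points = {(0, 2), (0, 3), (1, 1), (1, 4), (2, 1)}.
Total count |C(F_5)_aff| = 5.


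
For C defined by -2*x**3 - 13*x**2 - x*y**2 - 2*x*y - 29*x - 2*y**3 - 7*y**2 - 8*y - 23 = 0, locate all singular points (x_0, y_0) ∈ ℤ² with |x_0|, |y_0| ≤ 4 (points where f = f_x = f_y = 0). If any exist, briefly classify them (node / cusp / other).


Singular points: {(-2, -1)}; classification: node.

Compute partial derivatives:
  f_x = -6*x**2 - 26*x - y**2 - 2*y - 29.
  f_y = -2*x*y - 2*x - 6*y**2 - 14*y - 8.
Scan x_0 ∈ {−4, ..., 4}. For each x_0, f_y(x_0, y) is a polynomial in y; find its integer roots y ∈ {−4, ..., 4}, then test f_x and f at those candidates.
  x = -4: f_y(-4, y) = -6*y**2 - 6*y; vanishes at y ∈ {-1, 0}. (-4, -1): f_x = -20 ≠ 0; (-4, 0): f_x = -21 ≠ 0.
  x = -3: f_y(-3, y) = -6*y**2 - 8*y - 2; vanishes at y ∈ {-1}. (-3, -1): f_x = -4 ≠ 0.
  x = -2: f_y(-2, y) = -6*y**2 - 10*y - 4; vanishes at y ∈ {-1}. (-2, -1): f_x = 0, f = 0 — SINGULAR.
  x = -1: f_y(-1, y) = -6*y**2 - 12*y - 6; vanishes at y ∈ {-1}. (-1, -1): f_x = -8 ≠ 0.
  x = 0: f_y(0, y) = -6*y**2 - 14*y - 8; vanishes at y ∈ {-1}. (0, -1): f_x = -28 ≠ 0.
  x = 1: f_y(1, y) = -6*y**2 - 16*y - 10; vanishes at y ∈ {-1}. (1, -1): f_x = -60 ≠ 0.
  x = 2: f_y(2, y) = -6*y**2 - 18*y - 12; vanishes at y ∈ {-2, -1}. (2, -2): f_x = -105 ≠ 0; (2, -1): f_x = -104 ≠ 0.
  x = 3: f_y(3, y) = -6*y**2 - 20*y - 14; vanishes at y ∈ {-1}. (3, -1): f_x = -160 ≠ 0.
  x = 4: f_y(4, y) = -6*y**2 - 22*y - 16; vanishes at y ∈ {-1}. (4, -1): f_x = -228 ≠ 0.
Only singular point on the grid: (-2, -1).
Classify: substitute x = -2 + u, y = -1 + v and expand: f = -2*u**3 - u**2 - u*v**2 - 2*v**3 + v**2.
No constant or linear terms (consistent with a singular point). Quadratic part: -u**2 + v**2. Cubic part: -2*u**3 - u*v**2 - 2*v**3.
The quadratic part v**2 - u**2 = (v − u)(v + u) splits into two distinct linear factors, so there are two distinct tangent lines y − -1 = ±(x − -2) — this is a node (ordinary double point).
Classification: node.


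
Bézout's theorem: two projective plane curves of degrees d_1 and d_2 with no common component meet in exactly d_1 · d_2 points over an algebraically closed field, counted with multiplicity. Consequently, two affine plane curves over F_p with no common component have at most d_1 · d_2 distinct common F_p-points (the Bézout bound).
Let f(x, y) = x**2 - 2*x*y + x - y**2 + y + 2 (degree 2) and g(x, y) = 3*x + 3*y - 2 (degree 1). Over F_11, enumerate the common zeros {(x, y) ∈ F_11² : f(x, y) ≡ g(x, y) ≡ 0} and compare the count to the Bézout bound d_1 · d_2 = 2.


Common zeros: {(4, 4), (7, 1)}; count = 2; Bézout bound = 2.

deg(f) = 2, deg(g) = 1, so Bézout bound = 2.
Scan x ∈ F_11. For each x, list the y ∈ F_11 with f(x, y) ≡ 0 and those with g(x, y) ≡ 0 (mod 11); the common zeros in that column are the intersection.
  x = 0: f ≡ 0 at y ∈ {2, 10}; g ≡ 0 at y ∈ {8}; common: ∅.
  x = 1: f ≡ 0 at y ∈ ∅; g ≡ 0 at y ∈ {7}; common: ∅.
  x = 2: f ≡ 0 at y ∈ ∅; g ≡ 0 at y ∈ {6}; common: ∅.
  x = 3: f ≡ 0 at y ∈ {2, 4}; g ≡ 0 at y ∈ {5}; common: ∅.
  x = 4: f ≡ 0 at y ∈ {0, 4}; g ≡ 0 at y ∈ {4}; common: {4}.
  x = 5: f ≡ 0 at y ∈ {1}; g ≡ 0 at y ∈ {3}; common: ∅.
  x = 6: f ≡ 0 at y ∈ {0}; g ≡ 0 at y ∈ {2}; common: ∅.
  x = 7: f ≡ 0 at y ∈ {1, 8}; g ≡ 0 at y ∈ {1}; common: {1}.
  x = 8: f ≡ 0 at y ∈ {8, 10}; g ≡ 0 at y ∈ {0}; common: ∅.
  x = 9: f ≡ 0 at y ∈ ∅; g ≡ 0 at y ∈ {10}; common: ∅.
  x = 10: f ≡ 0 at y ∈ ∅; g ≡ 0 at y ∈ {9}; common: ∅.
Collecting: common zeros = {(4, 4), (7, 1)}, so the count is 2.
Comparison with the Bézout bound: 2 ≤ 2 = deg(f)·deg(g), as expected for curves with no common component (the bound is attained).


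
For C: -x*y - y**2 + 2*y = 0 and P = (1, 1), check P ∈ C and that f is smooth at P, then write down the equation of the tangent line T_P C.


Tangent line at P: -x - y + 2 = 0.

Step 1: f(1, 1) = 0, so P lies on C.
Step 2: partial derivatives
  f_x(x, y) = -y, f_y(x, y) = -x - 2*y + 2.
  f_x(P) = -1, f_y(P) = -1 (gradient nonzero, so P is smooth).
Step 3: tangent line at P: -1·(x − 1) + -1·(y − 1) = 0.
Expanding: -x - y + 2 = 0.


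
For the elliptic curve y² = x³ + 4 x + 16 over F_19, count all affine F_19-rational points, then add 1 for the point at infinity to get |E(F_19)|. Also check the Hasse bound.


Affine points = {(0, 4), (0, 15), (3, 6), (3, 13), (4, 1), (4, 18), (5, 3), (5, 16), (6, 3), (6, 16), (7, 8), (7, 11), (8, 3), (8, 16), (10, 7), (10, 12), (11, 2), (11, 17), (12, 5), (12, 14), (13, 2), (13, 17), (14, 2), (14, 17), (17, 0), (18, 7), (18, 12)}; affine count = 27; |E(F_19)| = 28.

Discriminant check: Δ ∝ 4a³ + 27b² = 4·4³ + 27·16² = 4·64 + 27·256 ≡ 5 (mod 19). Nonzero ⇒ E is nonsingular.
For each x ∈ F_19, compute rhs = x³ + 4·x + 16 mod 19, then count y ∈ F_19 with y² ≡ rhs.
  x = 0: rhs = 16, matching y values: 4, 15 (2 points).
  x = 1: rhs = 2, matching y values: none (0 points).
  x = 2: rhs = 13, matching y values: none (0 points).
  x = 3: rhs = 17, matching y values: 6, 13 (2 points).
  x = 4: rhs = 1, matching y values: 1, 18 (2 points).
  x = 5: rhs = 9, matching y values: 3, 16 (2 points).
  x = 6: rhs = 9, matching y values: 3, 16 (2 points).
  x = 7: rhs = 7, matching y values: 8, 11 (2 points).
  x = 8: rhs = 9, matching y values: 3, 16 (2 points).
  x = 9: rhs = 2, matching y values: none (0 points).
  x = 10: rhs = 11, matching y values: 7, 12 (2 points).
  x = 11: rhs = 4, matching y values: 2, 17 (2 points).
  x = 12: rhs = 6, matching y values: 5, 14 (2 points).
  x = 13: rhs = 4, matching y values: 2, 17 (2 points).
  x = 14: rhs = 4, matching y values: 2, 17 (2 points).
  x = 15: rhs = 12, matching y values: none (0 points).
  x = 16: rhs = 15, matching y values: none (0 points).
  x = 17: rhs = 0, matching y values: 0 (1 points).
  x = 18: rhs = 11, matching y values: 7, 12 (2 points).
Total affine count: 27.
Full point count |E(F_19)| = 27 + 1 = 28.
Hasse bound: |28 − (19+1)| = |8| = 8 ≤ 2√19 ≈ 8.7178 ✓.


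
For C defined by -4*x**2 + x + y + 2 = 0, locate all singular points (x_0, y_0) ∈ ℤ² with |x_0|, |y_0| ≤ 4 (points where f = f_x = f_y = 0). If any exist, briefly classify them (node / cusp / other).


No singular points in the scanned grid; C is smooth there.

Compute partial derivatives:
  f_x = 1 - 8*x.
  f_y = 1.
f_y = 1 is a nonzero constant, so f_y never vanishes: no point (x, y) can satisfy f = f_x = f_y = 0. In particular no (x, y) ∈ {−4, ..., 4}² is singular; the curve is smooth.


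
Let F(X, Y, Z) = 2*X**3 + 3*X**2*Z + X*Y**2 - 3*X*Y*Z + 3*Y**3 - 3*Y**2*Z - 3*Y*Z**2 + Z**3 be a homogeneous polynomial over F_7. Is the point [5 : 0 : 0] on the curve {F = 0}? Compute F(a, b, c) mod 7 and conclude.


F(5,0,0) ≡ 5 (mod 7); P is NOT on the curve.

Evaluate F(5, 0, 0) term-by-term (mod 7).
  2*X**3 ↦ 2·125·1·1 = 250
  3*X**2*Z ↦ 3·25·1·0 = 0
  X*Y**2 ↦ 1·5·0·1 = 0
  -3*X*Y*Z ↦ -3·5·0·0 = 0
  3*Y**3 ↦ 3·1·0·1 = 0
  -3*Y**2*Z ↦ -3·1·0·0 = 0
  -3*Y*Z**2 ↦ -3·1·0·0 = 0
  Z**3 ↦ 1·1·1·0 = 0
Sum: F(5, 0, 0) = (250) + (0) + (0) + (0) + (0) + (0) + (0) + (0) = 250.
Reducing mod 7: 250 ≡ 5 (mod 7).
Since F(a, b, c) ≡ 5 ≠ 0 (mod 7), P does NOT lie on the curve.


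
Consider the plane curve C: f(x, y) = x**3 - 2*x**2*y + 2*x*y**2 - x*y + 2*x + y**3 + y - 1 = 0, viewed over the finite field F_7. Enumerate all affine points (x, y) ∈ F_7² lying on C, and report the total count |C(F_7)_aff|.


Affine F_7-points: {(1, 2), (2, 1), (3, 4), (5, 1), (6, 4), (6, 6)}; count = 6.

For each of the 49 pairs (x, y) ∈ F_7², evaluate f(x, y) mod 7. Record the zeros.
  x = 0: [0↦6, 1↦1, 2↦2, 3↦1, 4↦4, 5↦3, 6↦4]  zeros at y ∈ ∅
  x = 1: [0↦2, 1↦3, 2↦0, 3↦6, 4↦6, 5↦6, 6↦5]  zeros at y ∈ {2}
  x = 2: [0↦4, 1↦0, 2↦3, 3↦5, 4↦5, 5↦2, 6↦2]  zeros at y ∈ {1}
  x = 3: [0↦4, 1↦5, 2↦3, 3↦4, 4↦0, 5↦4, 6↦1]  zeros at y ∈ {4}
  x = 4: [0↦1, 1↦3, 2↦6, 3↦2, 4↦4, 5↦4, 6↦1]  zeros at y ∈ ∅
  x = 5: [0↦1, 1↦0, 2↦4, 3↦5, 4↦2, 5↦1, 6↦1]  zeros at y ∈ {1}
  x = 6: [0↦3, 1↦2, 2↦3, 3↦5, 4↦0, 5↦1, 6↦0]  zeros at y ∈ {4, 6}
Collecting zeros: affine points = {(1, 2), (2, 1), (3, 4), (5, 1), (6, 4), (6, 6)}.
Total count |C(F_7)_aff| = 6.


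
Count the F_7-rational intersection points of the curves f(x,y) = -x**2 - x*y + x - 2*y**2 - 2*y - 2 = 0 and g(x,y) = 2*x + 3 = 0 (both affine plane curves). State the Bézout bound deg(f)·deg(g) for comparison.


Common zeros: ∅; count = 0; Bézout bound = 2.

deg(f) = 2, deg(g) = 1, so Bézout bound = 2.
Scan x ∈ F_7. For each x, list the y ∈ F_7 with f(x, y) ≡ 0 and those with g(x, y) ≡ 0 (mod 7); the common zeros in that column are the intersection.
  x = 0: f ≡ 0 at y ∈ {2, 4}; g ≡ 0 at y ∈ ∅; common: ∅.
  x = 1: f ≡ 0 at y ∈ {1}; g ≡ 0 at y ∈ ∅; common: ∅.
  x = 2: f ≡ 0 at y ∈ ∅; g ≡ 0 at y ∈ {0, 1, 2, 3, 4, 5, 6}; common: ∅.
  x = 3: f ≡ 0 at y ∈ ∅; g ≡ 0 at y ∈ ∅; common: ∅.
  x = 4: f ≡ 0 at y ∈ {0, 4}; g ≡ 0 at y ∈ ∅; common: ∅.
  x = 5: f ≡ 0 at y ∈ ∅; g ≡ 0 at y ∈ ∅; common: ∅.
  x = 6: f ≡ 0 at y ∈ {1, 2}; g ≡ 0 at y ∈ ∅; common: ∅.
Collecting: common zeros = ∅, so the count is 0.
Comparison with the Bézout bound: 0 ≤ 2 = deg(f)·deg(g), as expected for curves with no common component (the affine F_7-count falls short of the bound because intersections may lie at infinity, over extension fields, or carry multiplicity).


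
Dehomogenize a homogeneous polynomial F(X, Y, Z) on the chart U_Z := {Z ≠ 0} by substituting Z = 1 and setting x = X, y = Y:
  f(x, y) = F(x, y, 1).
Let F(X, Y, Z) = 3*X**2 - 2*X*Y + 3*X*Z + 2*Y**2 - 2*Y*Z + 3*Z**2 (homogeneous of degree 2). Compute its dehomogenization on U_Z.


f(x, y) = 3*x**2 - 2*x*y + 3*x + 2*y**2 - 2*y + 3

On U_Z we set Z = 1. Each monomial c·X^i·Y^j·Z^k in F becomes c·x^i·y^j·1^k = c·x^i·y^j.
Substituting Z = 1: F(X, Y, 1) = 3*x**2 - 2*x*y + 3*x + 2*y**2 - 2*y + 3.
Note: deg(f) ≤ deg(F) = 2; strict inequality happens when F is divisible by Z (lost terms).


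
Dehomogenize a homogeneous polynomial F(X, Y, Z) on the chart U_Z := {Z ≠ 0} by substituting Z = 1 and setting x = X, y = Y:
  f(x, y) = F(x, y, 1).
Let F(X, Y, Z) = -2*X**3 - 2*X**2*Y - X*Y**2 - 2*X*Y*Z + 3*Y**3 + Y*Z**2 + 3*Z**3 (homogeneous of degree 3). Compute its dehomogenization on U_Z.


f(x, y) = -2*x**3 - 2*x**2*y - x*y**2 - 2*x*y + 3*y**3 + y + 3

On U_Z we set Z = 1. Each monomial c·X^i·Y^j·Z^k in F becomes c·x^i·y^j·1^k = c·x^i·y^j.
Substituting Z = 1: F(X, Y, 1) = -2*x**3 - 2*x**2*y - x*y**2 - 2*x*y + 3*y**3 + y + 3.
Note: deg(f) ≤ deg(F) = 3; strict inequality happens when F is divisible by Z (lost terms).


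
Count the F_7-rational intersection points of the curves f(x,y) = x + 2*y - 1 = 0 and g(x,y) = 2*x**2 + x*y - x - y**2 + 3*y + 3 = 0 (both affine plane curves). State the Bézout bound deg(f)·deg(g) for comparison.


Common zeros: {(5, 5), (6, 1)}; count = 2; Bézout bound = 2.

deg(f) = 1, deg(g) = 2, so Bézout bound = 2.
Scan x ∈ F_7. For each x, list the y ∈ F_7 with f(x, y) ≡ 0 and those with g(x, y) ≡ 0 (mod 7); the common zeros in that column are the intersection.
  x = 0: f ≡ 0 at y ∈ {4}; g ≡ 0 at y ∈ {5}; common: ∅.
  x = 1: f ≡ 0 at y ∈ {0}; g ≡ 0 at y ∈ {1, 3}; common: ∅.
  x = 2: f ≡ 0 at y ∈ {3}; g ≡ 0 at y ∈ ∅; common: ∅.
  x = 3: f ≡ 0 at y ∈ {6}; g ≡ 0 at y ∈ ∅; common: ∅.
  x = 4: f ≡ 0 at y ∈ {2}; g ≡ 0 at y ∈ ∅; common: ∅.
  x = 5: f ≡ 0 at y ∈ {5}; g ≡ 0 at y ∈ {3, 5}; common: {5}.
  x = 6: f ≡ 0 at y ∈ {1}; g ≡ 0 at y ∈ {1}; common: {1}.
Collecting: common zeros = {(5, 5), (6, 1)}, so the count is 2.
Comparison with the Bézout bound: 2 ≤ 2 = deg(f)·deg(g), as expected for curves with no common component (the bound is attained).
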